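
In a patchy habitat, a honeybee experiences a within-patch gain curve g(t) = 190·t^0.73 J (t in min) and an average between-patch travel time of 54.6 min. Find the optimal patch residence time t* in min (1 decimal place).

By the marginal value theorem, leave when the instantaneous gain rate g'(t) equals the habitat-wide average g(t)/(T + t).
g'(t) = 0.73·190·t^-0.27. Setting 0.73·190·t^-0.27 = 190·t^0.73/(54.6+t) gives 0.73(54.6+t) = t, so 0.27·t = 0.73×54.6.
t* = 0.73×54.6/0.27 = 147.6 min.

147.6 min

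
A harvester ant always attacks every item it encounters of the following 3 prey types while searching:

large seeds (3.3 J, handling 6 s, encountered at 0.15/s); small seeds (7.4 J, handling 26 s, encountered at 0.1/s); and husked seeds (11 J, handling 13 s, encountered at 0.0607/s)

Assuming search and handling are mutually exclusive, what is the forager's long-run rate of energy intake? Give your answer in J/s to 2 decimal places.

0.36 J/s

R = Σλ_iE_i / (1 + Σλ_ih_i)
Numerator: 0.15×3.3 + 0.1×7.4 + 0.0607×11 = 1.903
Denominator: 1 + 0.15×6 + 0.1×26 + 0.0607×13 = 5.289
R = 1.903/5.289 = 0.3597 J/s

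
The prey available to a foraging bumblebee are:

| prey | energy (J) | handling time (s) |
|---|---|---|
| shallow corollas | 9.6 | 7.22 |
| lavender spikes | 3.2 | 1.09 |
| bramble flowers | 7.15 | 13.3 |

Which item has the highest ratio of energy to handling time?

In descending order of E/h:
lavender spikes: 3.2/1.09 = 2.94 J/s
shallow corollas: 9.6/7.22 = 1.33 J/s
bramble flowers: 7.15/13.3 = 0.538 J/s

lavender spikes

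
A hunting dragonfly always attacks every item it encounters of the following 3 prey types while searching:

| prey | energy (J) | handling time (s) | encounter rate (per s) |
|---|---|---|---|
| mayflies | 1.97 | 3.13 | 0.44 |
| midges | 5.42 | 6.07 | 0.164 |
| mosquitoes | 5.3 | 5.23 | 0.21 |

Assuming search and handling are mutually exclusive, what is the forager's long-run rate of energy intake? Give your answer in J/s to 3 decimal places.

0.642 J/s

Energy encountered per unit search time: 0.44×1.97 + 0.164×5.42 + 0.21×5.3 = 2.869 J/s.
Handling time per unit search time: 0.44×3.13 + 0.164×6.07 + 0.21×5.23 = 3.471.
Rate = 2.869/(1 + 3.471) = 0.6416 J/s.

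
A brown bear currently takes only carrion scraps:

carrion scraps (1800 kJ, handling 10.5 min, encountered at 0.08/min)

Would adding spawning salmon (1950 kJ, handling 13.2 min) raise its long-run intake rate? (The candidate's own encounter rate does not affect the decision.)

Intake rate on the current diet: R = (0.08×1800) / (1 + 0.08×10.5) = 144/1.84 = 78.26 kJ/min.
spawning salmon: E/h = 1950/13.2 = 147.7 kJ/min.
Since 147.7 > R, including spawning salmon increases the long-run rate.

Yes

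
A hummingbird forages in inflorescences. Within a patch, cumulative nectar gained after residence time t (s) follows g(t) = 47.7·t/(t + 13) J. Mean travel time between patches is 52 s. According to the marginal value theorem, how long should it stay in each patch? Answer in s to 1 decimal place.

26.0 s

Optimal t* satisfies g'(t*) = g(t*)/(T + t*).
g'(t) = 47.7·13/(t + 13)². Setting 47.7·13/(t+13)² = 47.7t/[(t+13)(52+t)] gives 13(52+t) = t(t+13), so t² = 13×52 = 676.
t* = √676 = 26 s.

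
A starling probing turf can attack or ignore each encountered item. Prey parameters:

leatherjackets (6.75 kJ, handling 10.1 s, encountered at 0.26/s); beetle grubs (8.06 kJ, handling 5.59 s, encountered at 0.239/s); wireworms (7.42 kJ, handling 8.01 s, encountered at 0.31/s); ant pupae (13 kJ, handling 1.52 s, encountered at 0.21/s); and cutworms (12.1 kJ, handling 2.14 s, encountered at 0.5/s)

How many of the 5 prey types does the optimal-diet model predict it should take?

2

Rank by E/h (kJ/s): ant pupae 8.55, cutworms 5.65, beetle grubs 1.44, wireworms 0.926, leatherjackets 0.668. Include each in turn until the next type's E/h falls below the running intake rate.
Rate on top 1: 2.069. cutworms: 5.65 > 2.069 → include.
Rate on top 2: 3.675. beetle grubs: 1.44 < 3.675 → exclude; stop.
Optimal diet: ant pupae, cutworms — 2 of 5 types.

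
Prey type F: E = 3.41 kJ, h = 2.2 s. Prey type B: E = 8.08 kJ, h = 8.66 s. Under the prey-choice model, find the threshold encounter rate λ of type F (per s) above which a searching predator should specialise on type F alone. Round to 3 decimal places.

0.687 per s

At the threshold, the rate on type F alone equals the profitability of type B: λ·3.41/(1 + λ·2.2) = 8.08/8.66 = 0.933.
Rearranging, λ(3.41 − 0.933×2.2) = 0.933, so λ = 0.933/1.357 = 0.6874 per s.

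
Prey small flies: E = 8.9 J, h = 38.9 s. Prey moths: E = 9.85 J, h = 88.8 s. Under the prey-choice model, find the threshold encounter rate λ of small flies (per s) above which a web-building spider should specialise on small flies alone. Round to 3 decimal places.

The zero-one rule: include moths iff E₂/h₂ > λE₁/(1+λh₁). Equality gives the switch point.
λE₁h₂ = E₂ + λE₂h₁ ⇒ λ = E₂/(E₁h₂ − E₂h₁) = 9.85/(790.3 − 383.2) = 0.02419 per s.

0.024 per s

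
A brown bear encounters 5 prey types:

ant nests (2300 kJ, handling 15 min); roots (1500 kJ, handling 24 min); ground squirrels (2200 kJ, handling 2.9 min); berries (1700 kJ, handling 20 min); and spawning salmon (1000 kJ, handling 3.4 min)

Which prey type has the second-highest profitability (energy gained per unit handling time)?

Profitability E/h (kJ/min): ant nests = 2300/15 = 153, roots = 1500/24 = 62.5, ground squirrels = 2200/2.9 = 759, berries = 1700/20 = 85, spawning salmon = 1000/3.4 = 294.
Ranked: ground squirrels > spawning salmon > ant nests > berries > roots.

spawning salmon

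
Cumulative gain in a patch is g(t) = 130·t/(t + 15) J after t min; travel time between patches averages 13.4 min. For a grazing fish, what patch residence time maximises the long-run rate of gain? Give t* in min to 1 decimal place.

By the marginal value theorem, leave when the instantaneous gain rate g'(t) equals the habitat-wide average g(t)/(T + t).
g'(t) = 130·15/(t + 15)². Setting 130·15/(t+15)² = 130t/[(t+15)(13.4+t)] gives 15(13.4+t) = t(t+15), so t² = 15×13.4 = 201.
t* = √201 = 14.18 min.

14.2 min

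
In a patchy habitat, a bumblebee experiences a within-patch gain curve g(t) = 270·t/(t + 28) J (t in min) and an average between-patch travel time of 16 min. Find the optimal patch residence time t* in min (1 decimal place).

By the marginal value theorem, leave when the instantaneous gain rate g'(t) equals the habitat-wide average g(t)/(T + t).
g'(t) = 270·28/(t + 28)². Setting 270·28/(t+28)² = 270t/[(t+28)(16+t)] gives 28(16+t) = t(t+28), so t² = 28×16 = 448.
t* = √448 = 21.17 min.

21.2 min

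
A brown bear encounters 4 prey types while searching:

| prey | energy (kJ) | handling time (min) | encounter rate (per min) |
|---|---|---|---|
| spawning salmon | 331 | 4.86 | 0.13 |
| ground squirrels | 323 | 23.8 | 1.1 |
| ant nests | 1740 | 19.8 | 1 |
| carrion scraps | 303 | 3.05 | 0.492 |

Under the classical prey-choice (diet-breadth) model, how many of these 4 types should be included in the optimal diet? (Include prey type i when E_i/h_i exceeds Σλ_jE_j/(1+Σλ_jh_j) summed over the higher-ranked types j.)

2

Profitabilities (E/h, kJ/min): carrion scraps 99.3, ant nests 87.9, spawning salmon 68.1, ground squirrels 13.6. Add prey in this order while the next type's profitability exceeds the intake rate on those already taken.
Rate on top 1: 59.62. ant nests: 87.9 > 59.62 → include.
Rate on top 2: 84.71. spawning salmon: 68.1 < 84.71 → exclude; stop.
Optimal diet: carrion scraps, ant nests — 2 of 4 types.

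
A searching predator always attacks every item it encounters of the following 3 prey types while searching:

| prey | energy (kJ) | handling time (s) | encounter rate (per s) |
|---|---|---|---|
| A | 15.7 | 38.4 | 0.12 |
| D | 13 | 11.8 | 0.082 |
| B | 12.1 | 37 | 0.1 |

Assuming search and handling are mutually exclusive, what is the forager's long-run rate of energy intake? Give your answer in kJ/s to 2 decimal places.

R = Σλ_iE_i / (1 + Σλ_ih_i)
Numerator: 0.12×15.7 + 0.082×13 + 0.1×12.1 = 4.16
Denominator: 1 + 0.12×38.4 + 0.082×11.8 + 0.1×37 = 10.28
R = 4.16/10.28 = 0.4048 kJ/s

0.40 kJ/s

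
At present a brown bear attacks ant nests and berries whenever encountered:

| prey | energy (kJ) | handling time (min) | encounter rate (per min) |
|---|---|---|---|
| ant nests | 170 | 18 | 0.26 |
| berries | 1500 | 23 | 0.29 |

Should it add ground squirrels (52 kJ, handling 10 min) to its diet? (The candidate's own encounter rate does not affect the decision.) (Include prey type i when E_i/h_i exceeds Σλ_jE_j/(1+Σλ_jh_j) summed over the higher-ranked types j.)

Intake rate on the current diet: R = (0.26×170 + 0.29×1500) / (1 + 0.26×18 + 0.29×23) = 479.2/12.35 = 38.8 kJ/min.
Profitability of ground squirrels: 52/10 = 5.2 kJ/min.
5.2 < 38.8, so adding ground squirrels would lower the average — exclude it.

No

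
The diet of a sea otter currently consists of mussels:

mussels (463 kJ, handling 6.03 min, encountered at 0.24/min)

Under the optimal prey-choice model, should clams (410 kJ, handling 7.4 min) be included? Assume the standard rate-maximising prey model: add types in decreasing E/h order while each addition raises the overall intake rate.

Current rate: (0.24×463)/(1 + 0.24×6.03) = 45.41 kJ/min.
clams: E/h = 410/7.4 = 55.41 kJ/min.
Since 55.41 > R, including clams increases the long-run rate.

Yes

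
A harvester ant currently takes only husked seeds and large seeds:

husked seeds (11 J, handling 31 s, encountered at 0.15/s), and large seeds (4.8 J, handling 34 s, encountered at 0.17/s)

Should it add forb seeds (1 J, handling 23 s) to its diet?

On husked seeds and large seeds alone, R = ΣλE/(1+Σλh) = 2.466/11.43 = 0.2157 J/s.
forb seeds: E/h = 1/23 = 0.04348 J/s.
0.04348 < 0.2157, so adding forb seeds would lower the average — exclude it.

No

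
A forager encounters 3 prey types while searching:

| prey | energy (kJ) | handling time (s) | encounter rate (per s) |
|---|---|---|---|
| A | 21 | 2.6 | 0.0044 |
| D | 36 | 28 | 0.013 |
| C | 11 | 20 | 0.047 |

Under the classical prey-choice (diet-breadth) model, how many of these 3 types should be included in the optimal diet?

3

E/h in descending order: A 8.08, D 1.29, C 0.55 kJ/s. The optimal diet is the largest prefix of this list for which every included type satisfies E_i/h_i > R on the types above it.
Rate on top 1: 0.09135. D: 1.29 > 0.09135 → include.
Rate on top 2: 0.4074. C: 0.55 > 0.4074 → include.
Optimal diet: A, D, C — 3 of 3 types.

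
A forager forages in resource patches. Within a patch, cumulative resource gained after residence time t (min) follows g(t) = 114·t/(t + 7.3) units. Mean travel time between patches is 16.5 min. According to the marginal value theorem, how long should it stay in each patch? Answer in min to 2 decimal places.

Maximise g(t)/(T+t): set derivative to zero → g'(t)(T+t) = g(t).
g'(t) = 114·7.3/(t + 7.3)². Setting 114·7.3/(t+7.3)² = 114t/[(t+7.3)(16.5+t)] gives 7.3(16.5+t) = t(t+7.3), so t² = 7.3×16.5 = 120.5.
t* = √120.5 = 10.97 min.

10.97 min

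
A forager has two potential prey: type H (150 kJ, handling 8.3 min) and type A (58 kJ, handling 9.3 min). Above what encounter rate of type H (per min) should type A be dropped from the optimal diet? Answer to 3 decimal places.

At the threshold, the rate on type H alone equals the profitability of type A: λ·150/(1 + λ·8.3) = 58/9.3 = 6.237.
Rearranging, λ(150 − 6.237×8.3) = 6.237, so λ = 6.237/98.24 = 0.06349 per min.

0.063 per min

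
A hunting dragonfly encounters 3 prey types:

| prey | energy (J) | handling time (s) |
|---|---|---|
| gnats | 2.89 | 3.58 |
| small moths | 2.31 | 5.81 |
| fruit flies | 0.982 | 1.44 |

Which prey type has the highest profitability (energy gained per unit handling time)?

In descending order of E/h:
gnats: 2.89/3.58 = 0.807 J/s
fruit flies: 0.982/1.44 = 0.682 J/s
small moths: 2.31/5.81 = 0.398 J/s

gnats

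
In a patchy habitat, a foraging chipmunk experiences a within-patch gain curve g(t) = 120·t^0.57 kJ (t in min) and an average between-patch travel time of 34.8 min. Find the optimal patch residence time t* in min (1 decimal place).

By the marginal value theorem, leave when the instantaneous gain rate g'(t) equals the habitat-wide average g(t)/(T + t).
g'(t) = 0.57·120·t^-0.43. Setting 0.57·120·t^-0.43 = 120·t^0.57/(34.8+t) gives 0.57(34.8+t) = t, so 0.43·t = 0.57×34.8.
t* = 0.57×34.8/0.43 = 46.13 min.

46.1 min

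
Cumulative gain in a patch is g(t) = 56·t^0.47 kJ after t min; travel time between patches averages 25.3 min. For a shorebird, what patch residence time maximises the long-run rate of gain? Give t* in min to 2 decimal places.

Maximise g(t)/(T+t): set derivative to zero → g'(t)(T+t) = g(t).
g'(t) = 0.47·56·t^-0.53. Setting 0.47·56·t^-0.53 = 56·t^0.47/(25.3+t) gives 0.47(25.3+t) = t, so 0.53·t = 0.47×25.3.
t* = 0.47×25.3/0.53 = 22.44 min.

22.44 min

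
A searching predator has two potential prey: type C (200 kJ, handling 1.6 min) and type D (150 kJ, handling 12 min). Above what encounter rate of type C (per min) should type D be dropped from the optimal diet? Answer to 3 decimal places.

0.069 per min

Drop type D once their profitability E₂/h₂ falls below the rate achievable on type C alone: E₂/h₂ = λE₁/(1 + λh₁).
Solve for λ: λE₁h₂ = E₂(1 + λh₁) → λ(E₁h₂ − E₂h₁) = E₂ → λ = E₂/(E₁h₂ − E₂h₁).
λ = 150/(200×12 − 150×1.6) = 150/2160 = 0.06944 per min.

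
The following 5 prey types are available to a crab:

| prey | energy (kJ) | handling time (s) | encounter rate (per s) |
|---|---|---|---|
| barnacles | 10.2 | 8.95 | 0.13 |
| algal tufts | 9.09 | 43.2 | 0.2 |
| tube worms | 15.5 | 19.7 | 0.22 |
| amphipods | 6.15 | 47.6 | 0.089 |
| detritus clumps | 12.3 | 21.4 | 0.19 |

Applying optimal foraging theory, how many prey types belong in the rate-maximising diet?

2

Rank by E/h (kJ/s): barnacles 1.14, tube worms 0.787, detritus clumps 0.575, algal tufts 0.21, amphipods 0.129. Include each in turn until the next type's E/h falls below the running intake rate.
Rate on top 1: 0.6129. tube worms: 0.787 > 0.6129 → include.
Rate on top 2: 0.7289. detritus clumps: 0.575 < 0.7289 → exclude; stop.
Optimal diet: barnacles, tube worms — 2 of 5 types.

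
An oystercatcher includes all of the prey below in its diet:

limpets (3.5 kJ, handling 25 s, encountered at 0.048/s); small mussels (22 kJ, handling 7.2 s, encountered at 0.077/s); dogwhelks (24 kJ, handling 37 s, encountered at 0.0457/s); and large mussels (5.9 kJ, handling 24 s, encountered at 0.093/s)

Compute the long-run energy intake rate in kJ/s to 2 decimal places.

Energy encountered per unit search time: 0.048×3.5 + 0.077×22 + 0.0457×24 + 0.093×5.9 = 3.507 kJ/s.
Handling time per unit search time: 0.048×25 + 0.077×7.2 + 0.0457×37 + 0.093×24 = 5.677.
Rate = 3.507/(1 + 5.677) = 0.5253 kJ/s.

0.53 kJ/s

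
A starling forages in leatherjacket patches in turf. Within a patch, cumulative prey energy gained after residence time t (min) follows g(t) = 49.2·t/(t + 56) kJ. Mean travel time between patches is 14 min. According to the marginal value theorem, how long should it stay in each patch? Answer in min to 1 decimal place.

Optimal t* satisfies g'(t*) = g(t*)/(T + t*).
g'(t) = 49.2·56/(t + 56)². Setting 49.2·56/(t+56)² = 49.2t/[(t+56)(14+t)] gives 56(14+t) = t(t+56), so t² = 56×14 = 784.
t* = √784 = 28 min.

28.0 min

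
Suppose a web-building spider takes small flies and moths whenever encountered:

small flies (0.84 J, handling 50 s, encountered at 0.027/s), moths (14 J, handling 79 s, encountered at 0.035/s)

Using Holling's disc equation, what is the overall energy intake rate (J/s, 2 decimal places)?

0.10 J/s

Energy encountered per unit search time: 0.027×0.84 + 0.035×14 = 0.5127 J/s.
Handling time per unit search time: 0.027×50 + 0.035×79 = 4.115.
Rate = 0.5127/(1 + 4.115) = 0.1002 J/s.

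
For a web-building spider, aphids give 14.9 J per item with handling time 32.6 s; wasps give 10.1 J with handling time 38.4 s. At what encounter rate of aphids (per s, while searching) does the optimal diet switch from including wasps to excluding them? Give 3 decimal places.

At the threshold, the rate on aphids alone equals the profitability of wasps: λ·14.9/(1 + λ·32.6) = 10.1/38.4 = 0.263.
Rearranging, λ(14.9 − 0.263×32.6) = 0.263, so λ = 0.263/6.326 = 0.04158 per s.

0.042 per s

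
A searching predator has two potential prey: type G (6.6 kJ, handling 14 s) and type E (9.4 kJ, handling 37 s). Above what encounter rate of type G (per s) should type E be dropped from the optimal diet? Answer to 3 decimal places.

Drop type E once their profitability E₂/h₂ falls below the rate achievable on type G alone: E₂/h₂ = λE₁/(1 + λh₁).
Solve for λ: λE₁h₂ = E₂(1 + λh₁) → λ(E₁h₂ − E₂h₁) = E₂ → λ = E₂/(E₁h₂ − E₂h₁).
λ = 9.4/(6.6×37 − 9.4×14) = 9.4/112.6 = 0.08348 per s.

0.083 per s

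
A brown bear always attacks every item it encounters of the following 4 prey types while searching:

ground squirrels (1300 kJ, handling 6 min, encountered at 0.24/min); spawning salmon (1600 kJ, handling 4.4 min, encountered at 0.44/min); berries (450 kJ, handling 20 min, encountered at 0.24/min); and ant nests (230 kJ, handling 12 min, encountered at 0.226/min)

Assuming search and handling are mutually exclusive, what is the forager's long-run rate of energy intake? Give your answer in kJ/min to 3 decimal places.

R = (0.24×1300 + 0.44×1600 + 0.24×450 + 0.226×230) / (1 + 0.24×6 + 0.44×4.4 + 0.24×20 + 0.226×12) = 1176/11.89 = 98.92 kJ/min.

98.922 kJ/min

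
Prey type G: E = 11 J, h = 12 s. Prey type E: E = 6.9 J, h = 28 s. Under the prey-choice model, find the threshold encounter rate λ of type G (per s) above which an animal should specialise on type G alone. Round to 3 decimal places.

0.031 per s

At the threshold, the rate on type G alone equals the profitability of type E: λ·11/(1 + λ·12) = 6.9/28 = 0.2464.
Rearranging, λ(11 − 0.2464×12) = 0.2464, so λ = 0.2464/8.043 = 0.03064 per s.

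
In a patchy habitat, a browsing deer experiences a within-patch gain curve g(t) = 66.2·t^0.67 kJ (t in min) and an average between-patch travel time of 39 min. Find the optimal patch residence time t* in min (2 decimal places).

79.18 min

Optimal t* satisfies g'(t*) = g(t*)/(T + t*).
g'(t) = 0.67·66.2·t^-0.33. Setting 0.67·66.2·t^-0.33 = 66.2·t^0.67/(39+t) gives 0.67(39+t) = t, so 0.33·t = 0.67×39.
t* = 0.67×39/0.33 = 79.18 min.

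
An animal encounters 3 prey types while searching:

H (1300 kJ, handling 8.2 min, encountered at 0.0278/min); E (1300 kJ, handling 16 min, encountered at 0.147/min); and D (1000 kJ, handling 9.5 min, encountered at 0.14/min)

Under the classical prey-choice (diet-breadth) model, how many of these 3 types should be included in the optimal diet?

Profitabilities (E/h, kJ/min): H 159, D 105, E 81.2. Add prey in this order while the next type's profitability exceeds the intake rate on those already taken.
Rate on top 1: 29.43. D: 105 > 29.43 → include.
Rate on top 2: 68.86. E: 81.2 > 68.86 → include.
Optimal diet: H, D, E — 3 of 3 types.

3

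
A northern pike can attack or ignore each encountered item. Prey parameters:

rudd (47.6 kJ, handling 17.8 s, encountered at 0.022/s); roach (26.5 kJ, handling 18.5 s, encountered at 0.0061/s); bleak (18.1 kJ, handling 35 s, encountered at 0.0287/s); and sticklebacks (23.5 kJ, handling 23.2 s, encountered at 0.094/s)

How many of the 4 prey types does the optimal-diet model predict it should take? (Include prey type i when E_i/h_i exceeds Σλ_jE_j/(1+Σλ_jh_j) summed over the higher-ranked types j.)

E/h in descending order: rudd 2.67, roach 1.43, sticklebacks 1.01, bleak 0.517 kJ/s. The optimal diet is the largest prefix of this list for which every included type satisfies E_i/h_i > R on the types above it.
Rate on top 1: 0.7525. roach: 1.43 > 0.7525 → include.
Rate on top 2: 0.8035. sticklebacks: 1.01 > 0.8035 → include.
Rate on top 3: 0.9274. bleak: 0.517 < 0.9274 → exclude; stop.
Optimal diet: rudd, roach, sticklebacks — 3 of 4 types.

3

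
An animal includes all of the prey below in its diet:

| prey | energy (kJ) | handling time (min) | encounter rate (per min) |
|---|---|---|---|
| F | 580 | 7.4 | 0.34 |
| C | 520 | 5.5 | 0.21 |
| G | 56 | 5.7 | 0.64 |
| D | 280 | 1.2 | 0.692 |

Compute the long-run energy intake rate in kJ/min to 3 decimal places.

58.583 kJ/min

R = Σλ_iE_i / (1 + Σλ_ih_i)
Numerator: 0.34×580 + 0.21×520 + 0.64×56 + 0.692×280 = 536
Denominator: 1 + 0.34×7.4 + 0.21×5.5 + 0.64×5.7 + 0.692×1.2 = 9.149
R = 536/9.149 = 58.58 kJ/min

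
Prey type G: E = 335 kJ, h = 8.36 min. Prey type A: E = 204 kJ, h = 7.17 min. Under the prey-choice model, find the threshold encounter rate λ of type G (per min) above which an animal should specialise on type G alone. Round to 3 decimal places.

0.293 per min

The zero-one rule: include type A iff E₂/h₂ > λE₁/(1+λh₁). Equality gives the switch point.
λE₁h₂ = E₂ + λE₂h₁ ⇒ λ = E₂/(E₁h₂ − E₂h₁) = 204/(2402 − 1705) = 0.2929 per min.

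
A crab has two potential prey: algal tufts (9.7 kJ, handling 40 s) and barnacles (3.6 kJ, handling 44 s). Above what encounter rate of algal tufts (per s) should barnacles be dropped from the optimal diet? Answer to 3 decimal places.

0.013 per s

At the threshold, the rate on algal tufts alone equals the profitability of barnacles: λ·9.7/(1 + λ·40) = 3.6/44 = 0.08182.
Rearranging, λ(9.7 − 0.08182×40) = 0.08182, so λ = 0.08182/6.427 = 0.01273 per s.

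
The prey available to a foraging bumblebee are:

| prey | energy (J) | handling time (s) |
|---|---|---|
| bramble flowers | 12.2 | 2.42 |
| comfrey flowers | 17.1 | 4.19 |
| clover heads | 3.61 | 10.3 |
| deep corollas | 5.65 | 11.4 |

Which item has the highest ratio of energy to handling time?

bramble flowers

Profitability E/h (J/s): bramble flowers = 12.2/2.42 = 5.04, comfrey flowers = 17.1/4.19 = 4.08, clover heads = 3.61/10.3 = 0.35, deep corollas = 5.65/11.4 = 0.496.
Ranked: bramble flowers > comfrey flowers > deep corollas > clover heads.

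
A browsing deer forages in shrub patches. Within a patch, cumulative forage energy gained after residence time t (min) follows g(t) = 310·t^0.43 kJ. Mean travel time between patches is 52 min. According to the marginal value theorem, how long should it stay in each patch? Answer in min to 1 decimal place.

39.2 min

Optimal t* satisfies g'(t*) = g(t*)/(T + t*).
g'(t) = 0.43·310·t^-0.57. Setting 0.43·310·t^-0.57 = 310·t^0.43/(52+t) gives 0.43(52+t) = t, so 0.57·t = 0.43×52.
t* = 0.43×52/0.57 = 39.23 min.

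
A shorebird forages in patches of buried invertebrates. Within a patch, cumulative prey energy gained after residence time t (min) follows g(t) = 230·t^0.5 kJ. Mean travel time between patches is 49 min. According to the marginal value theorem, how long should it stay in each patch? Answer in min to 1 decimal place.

49.0 min

Optimal t* satisfies g'(t*) = g(t*)/(T + t*).
g'(t) = 0.5·230·t^-0.5. Setting 0.5·230·t^-0.5 = 230·t^0.5/(49+t) gives 0.5(49+t) = t, so 0.50·t = 0.5×49.
t* = 0.5×49/0.50 = 49 min.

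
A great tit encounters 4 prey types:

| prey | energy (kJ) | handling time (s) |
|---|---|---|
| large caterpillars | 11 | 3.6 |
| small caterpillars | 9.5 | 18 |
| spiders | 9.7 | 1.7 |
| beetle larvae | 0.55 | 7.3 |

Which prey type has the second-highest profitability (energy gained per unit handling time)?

Profitability E/h (kJ/s): large caterpillars = 11/3.6 = 3.06, small caterpillars = 9.5/18 = 0.528, spiders = 9.7/1.7 = 5.71, beetle larvae = 0.55/7.3 = 0.0753.
Ranked: spiders > large caterpillars > small caterpillars > beetle larvae.

large caterpillars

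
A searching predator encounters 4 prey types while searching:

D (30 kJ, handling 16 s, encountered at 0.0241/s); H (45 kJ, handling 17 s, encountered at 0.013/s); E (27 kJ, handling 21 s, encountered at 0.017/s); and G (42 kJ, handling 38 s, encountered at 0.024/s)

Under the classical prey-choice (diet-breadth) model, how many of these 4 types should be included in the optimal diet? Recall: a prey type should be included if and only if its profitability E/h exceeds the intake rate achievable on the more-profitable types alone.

E/h in descending order: H 2.65, D 1.88, E 1.29, G 1.11 kJ/s. The optimal diet is the largest prefix of this list for which every included type satisfies E_i/h_i > R on the types above it.
Rate on top 1: 0.4791. D: 1.88 > 0.4791 → include.
Rate on top 2: 0.8141. E: 1.29 > 0.8141 → include.
Rate on top 3: 0.8999. G: 1.11 > 0.8999 → include.
Optimal diet: H, D, E, G — 4 of 4 types.

4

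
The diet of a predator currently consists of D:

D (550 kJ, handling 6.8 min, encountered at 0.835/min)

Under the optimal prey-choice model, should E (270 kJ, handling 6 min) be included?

Intake rate on the current diet: R = (0.835×550) / (1 + 0.835×6.8) = 459.2/6.678 = 68.77 kJ/min.
E: E/h = 270/6 = 45 kJ/min.
45 < 68.77, so adding E would lower the average — exclude it.

No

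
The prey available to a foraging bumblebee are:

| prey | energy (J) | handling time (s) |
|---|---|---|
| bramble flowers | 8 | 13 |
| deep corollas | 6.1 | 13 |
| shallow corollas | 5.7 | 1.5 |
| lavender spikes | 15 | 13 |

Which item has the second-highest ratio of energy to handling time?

lavender spikes

In descending order of E/h:
shallow corollas: 5.7/1.5 = 3.8 J/s
lavender spikes: 15/13 = 1.15 J/s
bramble flowers: 8/13 = 0.615 J/s
deep corollas: 6.1/13 = 0.469 J/s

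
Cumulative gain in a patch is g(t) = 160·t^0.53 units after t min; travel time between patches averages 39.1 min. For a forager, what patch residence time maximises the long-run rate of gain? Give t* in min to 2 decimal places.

44.09 min

By the marginal value theorem, leave when the instantaneous gain rate g'(t) equals the habitat-wide average g(t)/(T + t).
g'(t) = 0.53·160·t^-0.47. Setting 0.53·160·t^-0.47 = 160·t^0.53/(39.1+t) gives 0.53(39.1+t) = t, so 0.47·t = 0.53×39.1.
t* = 0.53×39.1/0.47 = 44.09 min.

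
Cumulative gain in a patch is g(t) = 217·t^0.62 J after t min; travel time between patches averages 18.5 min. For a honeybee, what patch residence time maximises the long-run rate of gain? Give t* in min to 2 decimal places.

Maximise g(t)/(T+t): set derivative to zero → g'(t)(T+t) = g(t).
g'(t) = 0.62·217·t^-0.38. Setting 0.62·217·t^-0.38 = 217·t^0.62/(18.5+t) gives 0.62(18.5+t) = t, so 0.38·t = 0.62×18.5.
t* = 0.62×18.5/0.38 = 30.18 min.

30.18 min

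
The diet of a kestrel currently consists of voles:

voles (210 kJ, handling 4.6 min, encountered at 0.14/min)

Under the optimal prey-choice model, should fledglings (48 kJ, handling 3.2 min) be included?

No

Intake rate on the current diet: R = (0.14×210) / (1 + 0.14×4.6) = 29.4/1.644 = 17.88 kJ/min.
fledglings: E/h = 48/3.2 = 15 kJ/min.
Since 15 < R, time spent handling fledglings is better spent searching.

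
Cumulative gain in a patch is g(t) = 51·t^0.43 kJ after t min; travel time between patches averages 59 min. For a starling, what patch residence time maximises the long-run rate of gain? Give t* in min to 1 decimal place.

44.5 min

Optimal t* satisfies g'(t*) = g(t*)/(T + t*).
g'(t) = 0.43·51·t^-0.57. Setting 0.43·51·t^-0.57 = 51·t^0.43/(59+t) gives 0.43(59+t) = t, so 0.57·t = 0.43×59.
t* = 0.43×59/0.57 = 44.51 min.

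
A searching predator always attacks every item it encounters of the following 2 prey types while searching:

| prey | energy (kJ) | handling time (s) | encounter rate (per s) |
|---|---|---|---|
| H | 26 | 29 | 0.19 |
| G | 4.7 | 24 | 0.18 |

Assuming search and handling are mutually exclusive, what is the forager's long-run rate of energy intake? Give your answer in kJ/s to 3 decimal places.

R = Σλ_iE_i / (1 + Σλ_ih_i)
Numerator: 0.19×26 + 0.18×4.7 = 5.786
Denominator: 1 + 0.19×29 + 0.18×24 = 10.83
R = 5.786/10.83 = 0.5343 kJ/s

0.534 kJ/s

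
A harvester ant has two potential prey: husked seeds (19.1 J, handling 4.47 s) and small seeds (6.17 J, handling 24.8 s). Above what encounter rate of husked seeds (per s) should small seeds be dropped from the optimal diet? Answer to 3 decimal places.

0.014 per s

At the threshold, the rate on husked seeds alone equals the profitability of small seeds: λ·19.1/(1 + λ·4.47) = 6.17/24.8 = 0.2488.
Rearranging, λ(19.1 − 0.2488×4.47) = 0.2488, so λ = 0.2488/17.99 = 0.01383 per s.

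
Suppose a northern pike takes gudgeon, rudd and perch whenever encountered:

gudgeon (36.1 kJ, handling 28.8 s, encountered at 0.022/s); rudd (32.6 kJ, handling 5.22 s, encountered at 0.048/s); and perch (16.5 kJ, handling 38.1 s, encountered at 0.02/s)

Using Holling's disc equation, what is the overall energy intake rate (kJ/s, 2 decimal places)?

R = Σλ_iE_i / (1 + Σλ_ih_i)
Numerator: 0.022×36.1 + 0.048×32.6 + 0.02×16.5 = 2.689
Denominator: 1 + 0.022×28.8 + 0.048×5.22 + 0.02×38.1 = 2.646
R = 2.689/2.646 = 1.016 kJ/s

1.02 kJ/s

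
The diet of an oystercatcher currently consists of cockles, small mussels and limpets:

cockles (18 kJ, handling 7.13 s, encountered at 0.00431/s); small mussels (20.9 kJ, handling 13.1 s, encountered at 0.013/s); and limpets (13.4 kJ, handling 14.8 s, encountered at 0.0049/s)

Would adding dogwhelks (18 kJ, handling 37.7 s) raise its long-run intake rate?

Yes

On cockles, small mussels and limpets alone, R = ΣλE/(1+Σλh) = 0.4149/1.274 = 0.3258 kJ/s.
dogwhelks: E/h = 18/37.7 = 0.4775 kJ/s.
Since 0.4775 > R, including dogwhelks increases the long-run rate.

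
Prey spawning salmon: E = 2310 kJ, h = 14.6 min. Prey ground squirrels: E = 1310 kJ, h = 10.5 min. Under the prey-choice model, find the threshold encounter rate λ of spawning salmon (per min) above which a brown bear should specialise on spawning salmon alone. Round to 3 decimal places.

Drop ground squirrels once their profitability E₂/h₂ falls below the rate achievable on spawning salmon alone: E₂/h₂ = λE₁/(1 + λh₁).
Solve for λ: λE₁h₂ = E₂(1 + λh₁) → λ(E₁h₂ − E₂h₁) = E₂ → λ = E₂/(E₁h₂ − E₂h₁).
λ = 1310/(2310×10.5 − 1310×14.6) = 1310/5129 = 0.2554 per min.

0.255 per min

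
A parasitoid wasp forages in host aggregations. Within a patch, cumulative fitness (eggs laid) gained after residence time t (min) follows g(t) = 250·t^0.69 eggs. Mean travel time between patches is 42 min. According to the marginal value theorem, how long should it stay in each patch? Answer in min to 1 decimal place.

93.5 min

By the marginal value theorem, leave when the instantaneous gain rate g'(t) equals the habitat-wide average g(t)/(T + t).
g'(t) = 0.69·250·t^-0.31. Setting 0.69·250·t^-0.31 = 250·t^0.69/(42+t) gives 0.69(42+t) = t, so 0.31·t = 0.69×42.
t* = 0.69×42/0.31 = 93.48 min.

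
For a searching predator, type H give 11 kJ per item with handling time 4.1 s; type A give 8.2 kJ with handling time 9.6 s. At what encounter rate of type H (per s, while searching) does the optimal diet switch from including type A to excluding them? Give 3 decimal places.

0.114 per s

At the threshold, the rate on type H alone equals the profitability of type A: λ·11/(1 + λ·4.1) = 8.2/9.6 = 0.8542.
Rearranging, λ(11 − 0.8542×4.1) = 0.8542, so λ = 0.8542/7.498 = 0.1139 per s.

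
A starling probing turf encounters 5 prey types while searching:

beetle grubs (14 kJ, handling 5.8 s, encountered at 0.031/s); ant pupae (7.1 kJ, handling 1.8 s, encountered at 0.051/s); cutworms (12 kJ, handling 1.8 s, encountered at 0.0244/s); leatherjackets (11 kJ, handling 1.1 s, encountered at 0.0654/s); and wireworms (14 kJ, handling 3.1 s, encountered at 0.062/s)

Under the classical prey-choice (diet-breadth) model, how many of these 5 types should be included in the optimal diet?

5

E/h in descending order: leatherjackets 10, cutworms 6.67, wireworms 4.52, ant pupae 3.94, beetle grubs 2.41 kJ/s. The optimal diet is the largest prefix of this list for which every included type satisfies E_i/h_i > R on the types above it.
Rate on top 1: 0.6711. cutworms: 6.67 > 0.6711 → include.
Rate on top 2: 0.9071. wireworms: 4.52 > 0.9071 → include.
Rate on top 3: 1.437. ant pupae: 3.94 > 1.437 → include.
Rate on top 4: 1.602. beetle grubs: 2.41 > 1.602 → include.
Optimal diet: leatherjackets, cutworms, wireworms, ant pupae, beetle grubs — 5 of 5 types.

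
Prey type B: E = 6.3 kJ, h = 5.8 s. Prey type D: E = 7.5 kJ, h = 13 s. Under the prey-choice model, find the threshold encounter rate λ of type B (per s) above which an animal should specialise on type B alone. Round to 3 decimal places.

0.195 per s

Drop type D once their profitability E₂/h₂ falls below the rate achievable on type B alone: E₂/h₂ = λE₁/(1 + λh₁).
Solve for λ: λE₁h₂ = E₂(1 + λh₁) → λ(E₁h₂ − E₂h₁) = E₂ → λ = E₂/(E₁h₂ − E₂h₁).
λ = 7.5/(6.3×13 − 7.5×5.8) = 7.5/38.4 = 0.1953 per s.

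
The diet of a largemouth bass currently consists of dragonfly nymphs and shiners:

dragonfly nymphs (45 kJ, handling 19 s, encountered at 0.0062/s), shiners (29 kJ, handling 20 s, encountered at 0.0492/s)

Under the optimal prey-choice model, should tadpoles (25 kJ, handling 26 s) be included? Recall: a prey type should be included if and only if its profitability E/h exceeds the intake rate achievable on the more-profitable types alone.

On dragonfly nymphs and shiners alone, R = ΣλE/(1+Σλh) = 1.706/2.102 = 0.8116 kJ/s.
Profitability of tadpoles: 25/26 = 0.9615 kJ/s.
0.9615 > 0.8116, so adding tadpoles raises the average — include it.

Yes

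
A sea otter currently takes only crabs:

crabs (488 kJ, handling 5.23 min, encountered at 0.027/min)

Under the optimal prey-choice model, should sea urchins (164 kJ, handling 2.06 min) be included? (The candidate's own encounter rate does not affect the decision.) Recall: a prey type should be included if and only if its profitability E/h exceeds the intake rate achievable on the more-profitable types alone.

Current rate: (0.027×488)/(1 + 0.027×5.23) = 11.55 kJ/min.
Profitability of sea urchins: 164/2.06 = 79.61 kJ/min.
Since 79.61 > R, including sea urchins increases the long-run rate.

Yes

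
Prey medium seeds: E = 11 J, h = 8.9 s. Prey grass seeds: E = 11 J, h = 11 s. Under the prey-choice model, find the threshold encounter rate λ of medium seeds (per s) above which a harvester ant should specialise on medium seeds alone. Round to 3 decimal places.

The zero-one rule: include grass seeds iff E₂/h₂ > λE₁/(1+λh₁). Equality gives the switch point.
λE₁h₂ = E₂ + λE₂h₁ ⇒ λ = E₂/(E₁h₂ − E₂h₁) = 11/(121 − 97.9) = 0.4762 per s.

0.476 per s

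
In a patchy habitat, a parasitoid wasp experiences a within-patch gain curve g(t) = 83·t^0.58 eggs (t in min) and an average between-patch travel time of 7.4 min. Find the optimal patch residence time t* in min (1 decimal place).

Optimal t* satisfies g'(t*) = g(t*)/(T + t*).
g'(t) = 0.58·83·t^-0.42. Setting 0.58·83·t^-0.42 = 83·t^0.58/(7.4+t) gives 0.58(7.4+t) = t, so 0.42·t = 0.58×7.4.
t* = 0.58×7.4/0.42 = 10.22 min.

10.2 min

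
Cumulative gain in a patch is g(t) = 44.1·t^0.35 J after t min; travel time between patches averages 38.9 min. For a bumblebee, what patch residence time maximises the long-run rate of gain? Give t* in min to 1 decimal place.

Maximise g(t)/(T+t): set derivative to zero → g'(t)(T+t) = g(t).
g'(t) = 0.35·44.1·t^-0.65. Setting 0.35·44.1·t^-0.65 = 44.1·t^0.35/(38.9+t) gives 0.35(38.9+t) = t, so 0.65·t = 0.35×38.9.
t* = 0.35×38.9/0.65 = 20.95 min.

20.9 min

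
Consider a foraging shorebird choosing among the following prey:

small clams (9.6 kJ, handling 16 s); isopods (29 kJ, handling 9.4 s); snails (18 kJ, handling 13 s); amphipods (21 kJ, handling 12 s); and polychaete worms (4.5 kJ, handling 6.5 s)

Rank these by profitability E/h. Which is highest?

isopods

Profitability E/h (kJ/s): small clams = 9.6/16 = 0.6, isopods = 29/9.4 = 3.09, snails = 18/13 = 1.38, amphipods = 21/12 = 1.75, polychaete worms = 4.5/6.5 = 0.692.
Ranked: isopods > amphipods > snails > polychaete worms > small clams.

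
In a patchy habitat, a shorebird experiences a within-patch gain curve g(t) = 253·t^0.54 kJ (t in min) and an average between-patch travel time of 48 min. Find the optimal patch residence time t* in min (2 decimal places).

Optimal t* satisfies g'(t*) = g(t*)/(T + t*).
g'(t) = 0.54·253·t^-0.46. Setting 0.54·253·t^-0.46 = 253·t^0.54/(48+t) gives 0.54(48+t) = t, so 0.46·t = 0.54×48.
t* = 0.54×48/0.46 = 56.35 min.

56.35 min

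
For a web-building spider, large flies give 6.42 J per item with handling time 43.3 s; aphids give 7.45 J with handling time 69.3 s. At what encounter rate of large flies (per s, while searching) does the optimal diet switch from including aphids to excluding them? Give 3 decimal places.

At the threshold, the rate on large flies alone equals the profitability of aphids: λ·6.42/(1 + λ·43.3) = 7.45/69.3 = 0.1075.
Rearranging, λ(6.42 − 0.1075×43.3) = 0.1075, so λ = 0.1075/1.765 = 0.06091 per s.

0.061 per s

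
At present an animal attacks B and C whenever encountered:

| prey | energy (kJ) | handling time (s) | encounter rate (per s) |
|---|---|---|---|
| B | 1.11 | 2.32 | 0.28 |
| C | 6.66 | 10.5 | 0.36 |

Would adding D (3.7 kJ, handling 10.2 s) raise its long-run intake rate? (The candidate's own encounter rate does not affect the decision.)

No

Current rate: (0.28×1.11 + 0.36×6.66)/(1 + 0.28×2.32 + 0.36×10.5) = 0.4988 kJ/s.
D: E/h = 3.7/10.2 = 0.3627 kJ/s.
0.3627 < 0.4988, so adding D would lower the average — exclude it.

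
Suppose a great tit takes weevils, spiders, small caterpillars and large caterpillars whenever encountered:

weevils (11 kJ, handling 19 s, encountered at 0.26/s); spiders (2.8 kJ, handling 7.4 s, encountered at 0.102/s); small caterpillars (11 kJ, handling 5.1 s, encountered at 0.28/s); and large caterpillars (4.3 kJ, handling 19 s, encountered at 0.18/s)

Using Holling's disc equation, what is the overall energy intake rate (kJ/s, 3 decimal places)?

0.606 kJ/s

Energy encountered per unit search time: 0.26×11 + 0.102×2.8 + 0.28×11 + 0.18×4.3 = 7 kJ/s.
Handling time per unit search time: 0.26×19 + 0.102×7.4 + 0.28×5.1 + 0.18×19 = 10.54.
Rate = 7/(1 + 10.54) = 0.6064 kJ/s.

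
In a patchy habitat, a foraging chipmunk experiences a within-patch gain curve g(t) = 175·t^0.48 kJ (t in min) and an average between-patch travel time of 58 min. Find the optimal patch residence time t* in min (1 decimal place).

53.5 min

Optimal t* satisfies g'(t*) = g(t*)/(T + t*).
g'(t) = 0.48·175·t^-0.52. Setting 0.48·175·t^-0.52 = 175·t^0.48/(58+t) gives 0.48(58+t) = t, so 0.52·t = 0.48×58.
t* = 0.48×58/0.52 = 53.54 min.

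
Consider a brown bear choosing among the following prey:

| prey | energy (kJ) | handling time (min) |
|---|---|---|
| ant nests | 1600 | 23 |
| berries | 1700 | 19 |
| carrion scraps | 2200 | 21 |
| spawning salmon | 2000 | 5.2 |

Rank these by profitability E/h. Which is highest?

spawning salmon

Profitability E/h (kJ/min): ant nests = 1600/23 = 69.6, berries = 1700/19 = 89.5, carrion scraps = 2200/21 = 105, spawning salmon = 2000/5.2 = 385.
Ranked: spawning salmon > carrion scraps > berries > ant nests.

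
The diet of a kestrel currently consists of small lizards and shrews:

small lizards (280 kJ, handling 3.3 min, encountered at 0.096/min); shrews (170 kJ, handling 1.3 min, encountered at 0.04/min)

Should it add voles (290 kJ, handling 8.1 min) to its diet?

Current rate: (0.096×280 + 0.04×170)/(1 + 0.096×3.3 + 0.04×1.3) = 24.61 kJ/min.
Profitability of voles: 290/8.1 = 35.8 kJ/min.
35.8 > 24.61, so adding voles raises the average — include it.

Yes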